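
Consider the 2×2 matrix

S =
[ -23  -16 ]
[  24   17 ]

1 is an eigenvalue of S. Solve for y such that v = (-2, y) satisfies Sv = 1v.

3

We need (S - 1I)v = 0.
S - 1I = [[-24, -16], [24, 16]].
Row 1: (-24)·-2 + (-16)·y = 0
Row 2: (24)·-2 + (16)·y = 0
Solving gives y = 3.
Check: S·(-2, 3) = (-2, 3) = 1·(-2, 3).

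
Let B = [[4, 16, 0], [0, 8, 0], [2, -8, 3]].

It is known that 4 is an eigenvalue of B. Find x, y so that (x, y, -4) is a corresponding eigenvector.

We need (B - 4I)v = 0.
B - 4I = [[0, 16, 0], [0, 4, 0], [2, -8, -1]].
Row 1: (0)·x + (16)·y + (0)·-4 = 0
Row 2: (0)·x + (4)·y + (0)·-4 = 0
Row 3: (2)·x + (-8)·y + (-1)·-4 = 0
Solving gives x = -2, y = 0.
Check: B·(-2, 0, -4) = (-8, 0, -16) = 4·(-2, 0, -4).

-2, 0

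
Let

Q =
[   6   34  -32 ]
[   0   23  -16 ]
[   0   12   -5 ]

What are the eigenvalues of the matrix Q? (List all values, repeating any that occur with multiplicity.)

6, 7, 11

Set up det(λI - Q) = 0.
Expanding the 3×3 determinant: p(λ) = λ^3 - 24λ^2 + 185λ - 462.
Rational-root test: λ = 6 gives p(6) = 0.
Dividing by (λ - 6) leaves λ^2 - 18λ + 77.
The quadratic factors as (λ - 7)·(λ - 11).
Eigenvalues: 6, 7, 11.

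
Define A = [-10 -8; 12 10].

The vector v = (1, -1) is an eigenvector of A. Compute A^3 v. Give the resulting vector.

First find the eigenvalue: Av = (-2, 2) = -2·(1, -1), so λ = -2.
Then A^3 v = λ^3·v = (-2)^3·(1, -1) = -8·(1, -1) = (-8, 8).

(-8, 8)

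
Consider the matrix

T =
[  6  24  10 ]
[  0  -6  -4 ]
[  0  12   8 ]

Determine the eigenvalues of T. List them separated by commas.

0, 2, 6

Compute the characteristic polynomial p(r) = det(rI - T).
Expanding the 3×3 determinant: p(r) = r^3 - 8r^2 + 12r.
Since p(0) = 0, r = 0 is a root.
Dividing by r leaves r^2 - 8r + 12.
The quadratic factors as (r - 2)·(r - 6).
Eigenvalues: 0, 2, 6.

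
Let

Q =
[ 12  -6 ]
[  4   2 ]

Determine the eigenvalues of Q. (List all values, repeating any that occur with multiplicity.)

6, 8

det(Q - tI) = (12 - t)(2 - t) - (-6)·(4) = t^2 - 14t + 48.
This factors as (t - 6)·(t - 8) = 0.
Eigenvalues: 6, 8.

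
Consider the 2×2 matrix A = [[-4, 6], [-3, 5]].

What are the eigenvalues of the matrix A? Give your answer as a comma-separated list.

-1, 2

det(A - λI) = (-4 - λ)(5 - λ) - (6)·(-3) = λ^2 - λ - 2.
This factors as (λ + 1)·(λ - 2) = 0.
Eigenvalues: -1, 2.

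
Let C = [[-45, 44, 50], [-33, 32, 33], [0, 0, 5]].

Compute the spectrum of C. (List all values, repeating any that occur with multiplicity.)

The characteristic polynomial is p(t) = det(tI - C).
Cofactor expansion gives p(t) = t^3 + 8t^2 - 53t - 60.
Rational-root test: t = -1 gives p(-1) = 0.
Dividing by (t + 1) leaves t^2 + 7t - 60.
The quadratic factors as (t + 12)·(t - 5).
Eigenvalues: -12, -1, 5.

-12, -1, 5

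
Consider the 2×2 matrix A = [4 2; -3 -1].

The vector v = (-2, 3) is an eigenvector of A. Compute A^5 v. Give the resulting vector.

First find the eigenvalue: Av = (-2, 3) = 1·(-2, 3), so λ = 1.
Then A^5 v = λ^5·v = 1^5·(-2, 3) = 1·(-2, 3) = (-2, 3).

(-2, 3)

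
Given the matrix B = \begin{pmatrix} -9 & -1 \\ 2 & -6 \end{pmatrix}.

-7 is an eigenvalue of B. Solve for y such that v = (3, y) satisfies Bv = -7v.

-6

We need (B + 7I)v = 0.
B + 7I = [[-2, -1], [2, 1]].
Row 1: (-2)·3 + (-1)·y = 0
Row 2: (2)·3 + (1)·y = 0
Solving gives y = -6.
Check: B·(3, -6) = (-21, 42) = -7·(3, -6).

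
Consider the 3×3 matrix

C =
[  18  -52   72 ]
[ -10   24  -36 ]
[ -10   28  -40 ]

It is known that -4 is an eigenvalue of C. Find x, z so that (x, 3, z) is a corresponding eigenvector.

-6, 4

We need (C + 4I)v = 0.
C + 4I = [[22, -52, 72], [-10, 28, -36], [-10, 28, -36]].
Row 1: (22)·x + (-52)·3 + (72)·z = 0
Row 2: (-10)·x + (28)·3 + (-36)·z = 0
Row 3: (-10)·x + (28)·3 + (-36)·z = 0
Solving gives x = -6, z = 4.
Check: C·(-6, 3, 4) = (24, -12, -16) = -4·(-6, 3, 4).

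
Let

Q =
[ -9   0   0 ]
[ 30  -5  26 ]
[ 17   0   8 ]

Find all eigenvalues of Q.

The characteristic polynomial is p(λ) = det(λI - Q).
Expanding the 3×3 determinant: p(λ) = λ^3 + 6λ^2 - 67λ - 360.
Rational-root test: λ = -5 gives p(-5) = 0.
Dividing by (λ + 5) leaves λ^2 + λ - 72.
The quadratic factors as (λ + 9)·(λ - 8).
Eigenvalues: -9, -5, 8.

-9, -5, 8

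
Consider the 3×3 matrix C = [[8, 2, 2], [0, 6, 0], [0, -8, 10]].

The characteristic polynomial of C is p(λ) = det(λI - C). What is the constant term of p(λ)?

p(λ) = λ^3 - 24λ^2 + 188λ - 480.
The constant term is -480.

-480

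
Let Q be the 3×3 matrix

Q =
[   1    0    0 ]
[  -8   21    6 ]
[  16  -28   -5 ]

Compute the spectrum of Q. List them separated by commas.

1, 7, 9

The characteristic polynomial is p(λ) = det(λI - Q).
Expanding along the first row, p(λ) = λ^3 - 17λ^2 + 79λ - 63.
Rational-root test: λ = 1 gives p(1) = 0.
Factor out (λ - 1): p(λ) = (λ - 1)·(λ^2 - 16λ + 63).
The quadratic factors as (λ - 7)·(λ - 9).
Eigenvalues: 1, 7, 9.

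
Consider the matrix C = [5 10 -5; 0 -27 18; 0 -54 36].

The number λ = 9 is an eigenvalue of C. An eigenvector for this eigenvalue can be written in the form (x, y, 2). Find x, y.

0, 1

We need (C - 9I)v = 0.
C - 9I = [[-4, 10, -5], [0, -36, 18], [0, -54, 27]].
Row 1: (-4)·x + (10)·y + (-5)·2 = 0
Row 2: (0)·x + (-36)·y + (18)·2 = 0
Row 3: (0)·x + (-54)·y + (27)·2 = 0
Solving gives x = 0, y = 1.
Check: C·(0, 1, 2) = (0, 9, 18) = 9·(0, 1, 2).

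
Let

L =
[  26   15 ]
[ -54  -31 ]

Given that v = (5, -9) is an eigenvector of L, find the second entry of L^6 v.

First find the eigenvalue: Lv = (-5, 9) = -1·(5, -9), so λ = -1.
Then L^6 v = λ^6·v = (-1)^6·(5, -9) = 1·(5, -9) = (5, -9).

-9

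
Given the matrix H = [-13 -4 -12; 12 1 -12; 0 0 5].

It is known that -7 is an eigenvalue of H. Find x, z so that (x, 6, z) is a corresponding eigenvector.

-4, 0

We need (H + 7I)v = 0.
H + 7I = [[-6, -4, -12], [12, 8, -12], [0, 0, 12]].
Row 1: (-6)·x + (-4)·6 + (-12)·z = 0
Row 2: (12)·x + (8)·6 + (-12)·z = 0
Row 3: (0)·x + (0)·6 + (12)·z = 0
Solving gives x = -4, z = 0.
Check: H·(-4, 6, 0) = (28, -42, 0) = -7·(-4, 6, 0).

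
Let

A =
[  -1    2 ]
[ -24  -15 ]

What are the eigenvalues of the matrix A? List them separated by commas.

-9, -7

det(A - rI) = (-1 - r)(-15 - r) - (2)·(-24) = r^2 + 16r + 63.
This factors as (r + 9)·(r + 7) = 0.
Eigenvalues: -9, -7.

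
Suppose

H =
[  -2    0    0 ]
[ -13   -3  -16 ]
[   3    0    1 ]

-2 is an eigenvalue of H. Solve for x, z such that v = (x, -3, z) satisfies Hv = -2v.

-1, 1

We need (H + 2I)v = 0.
H + 2I = [[0, 0, 0], [-13, -1, -16], [3, 0, 3]].
Row 1: (0)·x + (0)·-3 + (0)·z = 0
Row 2: (-13)·x + (-1)·-3 + (-16)·z = 0
Row 3: (3)·x + (0)·-3 + (3)·z = 0
Solving gives x = -1, z = 1.
Check: H·(-1, -3, 1) = (2, 6, -2) = -2·(-1, -3, 1).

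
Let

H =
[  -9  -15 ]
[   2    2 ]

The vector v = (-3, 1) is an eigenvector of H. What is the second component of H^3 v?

First find the eigenvalue: Hv = (12, -4) = -4·(-3, 1), so λ = -4.
Then H^3 v = λ^3·v = (-4)^3·(-3, 1) = -64·(-3, 1) = (192, -64).

-64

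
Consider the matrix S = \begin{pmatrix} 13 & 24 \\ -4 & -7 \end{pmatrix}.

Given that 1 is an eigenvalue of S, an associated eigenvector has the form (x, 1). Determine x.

We need (S - 1I)v = 0.
S - 1I = [[12, 24], [-4, -8]].
Row 1: (12)·x + (24)·1 = 0
Row 2: (-4)·x + (-8)·1 = 0
Solving gives x = -2.
Check: S·(-2, 1) = (-2, 1) = 1·(-2, 1).

-2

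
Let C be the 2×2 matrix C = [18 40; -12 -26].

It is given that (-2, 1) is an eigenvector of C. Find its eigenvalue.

-2

Compute Cv: C·(-2, 1) = (4, -2).
Since Cv = λv, compare component 1: 4 = λ·-2, so λ = -2.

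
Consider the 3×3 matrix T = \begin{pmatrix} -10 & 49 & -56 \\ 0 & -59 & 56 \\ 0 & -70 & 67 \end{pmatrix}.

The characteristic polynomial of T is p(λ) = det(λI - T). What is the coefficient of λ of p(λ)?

p(λ) = λ^3 + 2λ^2 - 113λ - 330.
The coefficient of λ is -113.

-113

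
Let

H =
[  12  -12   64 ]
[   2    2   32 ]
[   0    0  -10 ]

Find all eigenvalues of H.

Compute the characteristic polynomial p(μ) = det(μI - H).
Expanding the 3×3 determinant: p(μ) = μ^3 - 4μ^2 - 92μ + 480.
Try μ = 8: p(8) = 0, so 8 is a root.
Factor out (μ - 8): p(μ) = (μ - 8)·(μ^2 + 4μ - 60).
The quadratic factors as (μ + 10)·(μ - 6).
Eigenvalues: -10, 6, 8.

-10, 6, 8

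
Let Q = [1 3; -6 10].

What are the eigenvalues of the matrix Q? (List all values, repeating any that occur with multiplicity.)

4, 7

det(Q - tI) = (1 - t)(10 - t) - (3)·(-6) = t^2 - 11t + 28.
This factors as (t - 4)·(t - 7) = 0.
Eigenvalues: 4, 7.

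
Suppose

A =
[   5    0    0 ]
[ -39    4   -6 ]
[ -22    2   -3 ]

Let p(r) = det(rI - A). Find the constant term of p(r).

0

p(r) = r^3 - 6r^2 + 5r.
The constant term is 0.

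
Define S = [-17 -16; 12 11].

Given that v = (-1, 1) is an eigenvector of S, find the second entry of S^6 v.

1

First find the eigenvalue: Sv = (1, -1) = -1·(-1, 1), so λ = -1.
Then S^6 v = λ^6·v = (-1)^6·(-1, 1) = 1·(-1, 1) = (-1, 1).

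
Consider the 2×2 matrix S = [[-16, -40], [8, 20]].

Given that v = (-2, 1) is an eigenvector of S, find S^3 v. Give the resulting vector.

First find the eigenvalue: Sv = (-8, 4) = 4·(-2, 1), so λ = 4.
Then S^3 v = λ^3·v = 4^3·(-2, 1) = 64·(-2, 1) = (-128, 64).

(-128, 64)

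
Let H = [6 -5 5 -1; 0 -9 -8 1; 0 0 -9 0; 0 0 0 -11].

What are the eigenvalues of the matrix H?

H is upper triangular, so its eigenvalues are the diagonal entries.
Diagonal: 6, -9, -9, -11.

-11, -9, -9, 6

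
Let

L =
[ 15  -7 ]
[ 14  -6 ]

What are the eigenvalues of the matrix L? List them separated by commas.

1, 8

det(L - sI) = (15 - s)(-6 - s) - (-7)·(14) = s^2 - 9s + 8.
This factors as (s - 1)·(s - 8) = 0.
Eigenvalues: 1, 8.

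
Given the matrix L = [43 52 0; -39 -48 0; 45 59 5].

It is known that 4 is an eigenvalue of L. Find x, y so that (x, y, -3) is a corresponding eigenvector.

4, -3

We need (L - 4I)v = 0.
L - 4I = [[39, 52, 0], [-39, -52, 0], [45, 59, 1]].
Row 1: (39)·x + (52)·y + (0)·-3 = 0
Row 2: (-39)·x + (-52)·y + (0)·-3 = 0
Row 3: (45)·x + (59)·y + (1)·-3 = 0
Solving gives x = 4, y = -3.
Check: L·(4, -3, -3) = (16, -12, -12) = 4·(4, -3, -3).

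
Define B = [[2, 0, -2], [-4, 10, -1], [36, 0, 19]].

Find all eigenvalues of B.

Set up det(λI - B) = 0.
Expanding along the first row, p(λ) = λ^3 - 31λ^2 + 320λ - 1100.
Try λ = 10: p(10) = 0, so 10 is a root.
Dividing by (λ - 10) leaves λ^2 - 21λ + 110.
The quadratic factors as (λ - 10)·(λ - 11).
Eigenvalues: 10, 10, 11.

10, 10, 11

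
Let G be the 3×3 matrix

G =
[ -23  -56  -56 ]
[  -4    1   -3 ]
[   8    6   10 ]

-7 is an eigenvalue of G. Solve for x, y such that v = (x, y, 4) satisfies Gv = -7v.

-7, -2

We need (G + 7I)v = 0.
G + 7I = [[-16, -56, -56], [-4, 8, -3], [8, 6, 17]].
Row 1: (-16)·x + (-56)·y + (-56)·4 = 0
Row 2: (-4)·x + (8)·y + (-3)·4 = 0
Row 3: (8)·x + (6)·y + (17)·4 = 0
Solving gives x = -7, y = -2.
Check: G·(-7, -2, 4) = (49, 14, -28) = -7·(-7, -2, 4).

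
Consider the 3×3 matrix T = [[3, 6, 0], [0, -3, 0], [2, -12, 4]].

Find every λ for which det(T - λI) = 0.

The characteristic polynomial is p(r) = det(rI - T).
Cofactor expansion gives p(r) = r^3 - 4r^2 - 9r + 36.
Try r = -3: p(-3) = 0, so -3 is a root.
Factor out (r + 3): p(r) = (r + 3)·(r^2 - 7r + 12).
The quadratic factors as (r - 3)·(r - 4).
Eigenvalues: -3, 3, 4.

-3, 3, 4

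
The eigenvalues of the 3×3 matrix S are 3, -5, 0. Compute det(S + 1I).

-16

If S has eigenvalues 3, -5, 0, then S + 1I has eigenvalues 4, -4, 1.
det(S + 1I) = (4) · (-4) · (1) = -16.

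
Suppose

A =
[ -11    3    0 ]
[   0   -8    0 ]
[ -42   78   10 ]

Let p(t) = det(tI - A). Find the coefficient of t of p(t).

p(t) = t^3 + 9t^2 - 102t - 880.
The coefficient of t is -102.

-102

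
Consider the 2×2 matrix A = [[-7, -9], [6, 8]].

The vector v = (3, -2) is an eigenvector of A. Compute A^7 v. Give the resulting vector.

(-3, 2)

First find the eigenvalue: Av = (-3, 2) = -1·(3, -2), so λ = -1.
Then A^7 v = λ^7·v = (-1)^7·(3, -2) = -1·(3, -2) = (-3, 2).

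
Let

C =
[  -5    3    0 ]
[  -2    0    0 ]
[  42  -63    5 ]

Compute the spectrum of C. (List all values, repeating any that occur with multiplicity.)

The characteristic polynomial is p(r) = det(rI - C).
Cofactor expansion gives p(r) = r^3 - 19r - 30.
Try r = -2: p(-2) = 0, so -2 is a root.
Dividing by (r + 2) leaves r^2 - 2r - 15.
The quadratic factors as (r + 3)·(r - 5).
Eigenvalues: -3, -2, 5.

-3, -2, 5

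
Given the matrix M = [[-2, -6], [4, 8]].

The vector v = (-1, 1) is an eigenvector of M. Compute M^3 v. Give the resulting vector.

First find the eigenvalue: Mv = (-4, 4) = 4·(-1, 1), so λ = 4.
Then M^3 v = λ^3·v = 4^3·(-1, 1) = 64·(-1, 1) = (-64, 64).

(-64, 64)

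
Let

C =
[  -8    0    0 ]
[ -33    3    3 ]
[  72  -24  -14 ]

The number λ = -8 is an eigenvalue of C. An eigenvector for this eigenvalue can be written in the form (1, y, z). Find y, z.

3, 0

We need (C + 8I)v = 0.
C + 8I = [[0, 0, 0], [-33, 11, 3], [72, -24, -6]].
Row 1: (0)·1 + (0)·y + (0)·z = 0
Row 2: (-33)·1 + (11)·y + (3)·z = 0
Row 3: (72)·1 + (-24)·y + (-6)·z = 0
Solving gives y = 3, z = 0.
Check: C·(1, 3, 0) = (-8, -24, 0) = -8·(1, 3, 0).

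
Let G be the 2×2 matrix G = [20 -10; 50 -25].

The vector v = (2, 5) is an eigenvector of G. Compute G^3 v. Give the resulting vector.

First find the eigenvalue: Gv = (-10, -25) = -5·(2, 5), so λ = -5.
Then G^3 v = λ^3·v = (-5)^3·(2, 5) = -125·(2, 5) = (-250, -625).

(-250, -625)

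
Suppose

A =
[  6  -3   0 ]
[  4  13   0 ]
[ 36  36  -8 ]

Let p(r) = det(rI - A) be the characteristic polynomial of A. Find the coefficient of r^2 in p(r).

-11

The coefficient of r^2 of det(rI - A) is −trace(A).
trace(A) = (6) + (13) + (-8) = 11, so the coefficient is -11.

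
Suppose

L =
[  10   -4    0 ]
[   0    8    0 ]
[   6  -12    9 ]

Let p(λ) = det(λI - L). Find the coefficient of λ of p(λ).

p(λ) = λ^3 - 27λ^2 + 242λ - 720.
The coefficient of λ is 242.

242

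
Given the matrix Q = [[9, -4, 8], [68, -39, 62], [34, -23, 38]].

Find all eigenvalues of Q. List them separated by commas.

Compute the characteristic polynomial p(lambda) = det(lambda·I - Q).
Cofactor expansion gives p(lambda) = lambda^3 - 8·lambda^2 - 65·lambda + 504.
Try lambda = 7: p(7) = 0, so 7 is a root.
Dividing by (lambda - 7) leaves lambda^2 - lambda - 72.
The quadratic factors as (lambda + 8)·(lambda - 9).
Eigenvalues: -8, 7, 9.

-8, 7, 9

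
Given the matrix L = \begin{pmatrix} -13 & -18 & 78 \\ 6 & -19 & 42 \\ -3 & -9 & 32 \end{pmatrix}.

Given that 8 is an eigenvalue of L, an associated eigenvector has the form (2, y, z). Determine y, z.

2, 1

We need (L - 8I)v = 0.
L - 8I = [[-21, -18, 78], [6, -27, 42], [-3, -9, 24]].
Row 1: (-21)·2 + (-18)·y + (78)·z = 0
Row 2: (6)·2 + (-27)·y + (42)·z = 0
Row 3: (-3)·2 + (-9)·y + (24)·z = 0
Solving gives y = 2, z = 1.
Check: L·(2, 2, 1) = (16, 16, 8) = 8·(2, 2, 1).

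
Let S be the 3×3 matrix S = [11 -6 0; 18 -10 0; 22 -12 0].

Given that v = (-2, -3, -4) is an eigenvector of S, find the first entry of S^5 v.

-64

First find the eigenvalue: Sv = (-4, -6, -8) = 2·(-2, -3, -4), so λ = 2.
Then S^5 v = λ^5·v = 2^5·(-2, -3, -4) = 32·(-2, -3, -4) = (-64, -96, -128).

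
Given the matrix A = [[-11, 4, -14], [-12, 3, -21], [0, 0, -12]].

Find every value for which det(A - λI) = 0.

-12, -5, -3

The characteristic polynomial is p(lambda) = det(lambda·I - A).
Cofactor expansion gives p(lambda) = lambda^3 + 20·lambda^2 + 111·lambda + 180.
Since p(-3) = 0, lambda = -3 is a root.
Dividing by (lambda + 3) leaves lambda^2 + 17·lambda + 60.
The quadratic factors as (lambda + 12)·(lambda + 5).
Eigenvalues: -12, -5, -3.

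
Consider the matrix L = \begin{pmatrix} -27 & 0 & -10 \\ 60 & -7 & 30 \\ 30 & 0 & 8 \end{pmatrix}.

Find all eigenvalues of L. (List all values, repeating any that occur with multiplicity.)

Compute the characteristic polynomial p(s) = det(sI - L).
Cofactor expansion gives p(s) = s^3 + 26s^2 + 217s + 588.
Rational-root test: s = -7 gives p(-7) = 0.
Factor out (s + 7): p(s) = (s + 7)·(s^2 + 19s + 84).
The quadratic factors as (s + 12)·(s + 7).
Eigenvalues: -12, -7, -7.

-12, -7, -7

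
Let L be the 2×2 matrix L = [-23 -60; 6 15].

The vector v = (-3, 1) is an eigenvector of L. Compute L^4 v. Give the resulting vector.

(-243, 81)

First find the eigenvalue: Lv = (9, -3) = -3·(-3, 1), so λ = -3.
Then L^4 v = λ^4·v = (-3)^4·(-3, 1) = 81·(-3, 1) = (-243, 81).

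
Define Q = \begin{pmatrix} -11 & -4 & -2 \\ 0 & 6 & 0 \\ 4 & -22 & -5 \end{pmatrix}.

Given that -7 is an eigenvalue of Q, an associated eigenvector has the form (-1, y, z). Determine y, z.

0, 2

We need (Q + 7I)v = 0.
Q + 7I = [[-4, -4, -2], [0, 13, 0], [4, -22, 2]].
Row 1: (-4)·-1 + (-4)·y + (-2)·z = 0
Row 2: (0)·-1 + (13)·y + (0)·z = 0
Row 3: (4)·-1 + (-22)·y + (2)·z = 0
Solving gives y = 0, z = 2.
Check: Q·(-1, 0, 2) = (7, 0, -14) = -7·(-1, 0, 2).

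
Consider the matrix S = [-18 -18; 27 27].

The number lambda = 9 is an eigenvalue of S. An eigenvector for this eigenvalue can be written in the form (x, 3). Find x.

We need (S - 9I)v = 0.
S - 9I = [[-27, -18], [27, 18]].
Row 1: (-27)·x + (-18)·3 = 0
Row 2: (27)·x + (18)·3 = 0
Solving gives x = -2.
Check: S·(-2, 3) = (-18, 27) = 9·(-2, 3).

-2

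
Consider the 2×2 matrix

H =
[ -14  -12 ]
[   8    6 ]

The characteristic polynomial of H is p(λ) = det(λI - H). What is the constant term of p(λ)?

p(λ) = λ^2 + 8λ + 12.
The constant term is 12.

12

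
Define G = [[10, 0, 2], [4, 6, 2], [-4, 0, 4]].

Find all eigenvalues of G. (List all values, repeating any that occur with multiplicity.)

Set up det(sI - G) = 0.
Expanding the 3×3 determinant: p(s) = s^3 - 20s^2 + 132s - 288.
Try s = 8: p(8) = 0, so 8 is a root.
Dividing by (s - 8) leaves s^2 - 12s + 36.
The quadratic factor is (s - 6)^2.
Eigenvalues: 6, 6, 8.

6, 6, 8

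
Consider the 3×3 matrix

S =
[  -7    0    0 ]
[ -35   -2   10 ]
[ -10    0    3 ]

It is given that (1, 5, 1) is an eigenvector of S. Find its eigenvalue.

-7

Compute Sv: S·(1, 5, 1) = (-7, -35, -7).
Since Sv = λv, compare component 1: -7 = λ·1, so λ = -7.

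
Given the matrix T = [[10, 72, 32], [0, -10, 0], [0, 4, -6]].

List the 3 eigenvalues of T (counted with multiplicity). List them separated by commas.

The characteristic polynomial is p(s) = det(sI - T).
Expanding the 3×3 determinant: p(s) = s^3 + 6s^2 - 100s - 600.
Since p(10) = 0, s = 10 is a root.
Factor out (s - 10): p(s) = (s - 10)·(s^2 + 16s + 60).
The quadratic factors as (s + 10)·(s + 6).
Eigenvalues: -10, -6, 10.

-10, -6, 10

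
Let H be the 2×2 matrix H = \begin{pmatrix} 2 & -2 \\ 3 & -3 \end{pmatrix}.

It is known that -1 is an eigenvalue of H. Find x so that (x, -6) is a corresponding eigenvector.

-4

We need (H + 1I)v = 0.
H + 1I = [[3, -2], [3, -2]].
Row 1: (3)·x + (-2)·-6 = 0
Row 2: (3)·x + (-2)·-6 = 0
Solving gives x = -4.
Check: H·(-4, -6) = (4, 6) = -1·(-4, -6).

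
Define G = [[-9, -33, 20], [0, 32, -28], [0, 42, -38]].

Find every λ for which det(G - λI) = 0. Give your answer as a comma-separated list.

Compute the characteristic polynomial p(t) = det(tI - G).
Expanding along the first row, p(t) = t^3 + 15t^2 + 14t - 360.
Rational-root test: t = 4 gives p(4) = 0.
Dividing by (t - 4) leaves t^2 + 19t + 90.
The quadratic factors as (t + 10)·(t + 9).
Eigenvalues: -10, -9, 4.

-10, -9, 4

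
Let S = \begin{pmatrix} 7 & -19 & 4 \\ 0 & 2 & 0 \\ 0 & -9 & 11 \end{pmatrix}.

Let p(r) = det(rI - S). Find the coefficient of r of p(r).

113

p(r) = r^3 - 20r^2 + 113r - 154.
The coefficient of r is 113.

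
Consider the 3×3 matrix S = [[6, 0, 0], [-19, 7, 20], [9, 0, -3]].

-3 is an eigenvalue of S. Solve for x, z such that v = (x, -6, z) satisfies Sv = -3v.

We need (S + 3I)v = 0.
S + 3I = [[9, 0, 0], [-19, 10, 20], [9, 0, 0]].
Row 1: (9)·x + (0)·-6 + (0)·z = 0
Row 2: (-19)·x + (10)·-6 + (20)·z = 0
Row 3: (9)·x + (0)·-6 + (0)·z = 0
Solving gives x = 0, z = 3.
Check: S·(0, -6, 3) = (0, 18, -9) = -3·(0, -6, 3).

0, 3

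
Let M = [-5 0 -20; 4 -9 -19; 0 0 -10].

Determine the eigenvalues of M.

-10, -9, -5

Compute the characteristic polynomial p(r) = det(rI - M).
Expanding along the first row, p(r) = r^3 + 24r^2 + 185r + 450.
Since p(-5) = 0, r = -5 is a root.
Factor out (r + 5): p(r) = (r + 5)·(r^2 + 19r + 90).
The quadratic factors as (r + 10)·(r + 9).
Eigenvalues: -10, -9, -5.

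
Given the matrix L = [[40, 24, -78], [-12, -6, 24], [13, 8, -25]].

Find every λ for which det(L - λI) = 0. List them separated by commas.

The characteristic polynomial is p(μ) = det(μI - L).
Cofactor expansion gives p(μ) = μ^3 - 9μ^2 + 20μ - 12.
Try μ = 6: p(6) = 0, so 6 is a root.
Dividing by (μ - 6) leaves μ^2 - 3μ + 2.
The quadratic factors as (μ - 1)·(μ - 2).
Eigenvalues: 1, 2, 6.

1, 2, 6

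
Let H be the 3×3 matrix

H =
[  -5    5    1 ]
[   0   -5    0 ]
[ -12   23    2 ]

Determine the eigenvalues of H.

-5, -2, -1

The characteristic polynomial is p(μ) = det(μI - H).
Expanding the 3×3 determinant: p(μ) = μ^3 + 8μ^2 + 17μ + 10.
Rational-root test: μ = -2 gives p(-2) = 0.
Dividing by (μ + 2) leaves μ^2 + 6μ + 5.
The quadratic factors as (μ + 5)·(μ + 1).
Eigenvalues: -5, -2, -1.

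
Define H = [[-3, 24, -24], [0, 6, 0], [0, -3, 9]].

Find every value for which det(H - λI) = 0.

The characteristic polynomial is p(μ) = det(μI - H).
Expanding the 3×3 determinant: p(μ) = μ^3 - 12μ^2 + 9μ + 162.
Try μ = -3: p(-3) = 0, so -3 is a root.
Factor out (μ + 3): p(μ) = (μ + 3)·(μ^2 - 15μ + 54).
The quadratic factors as (μ - 6)·(μ - 9).
Eigenvalues: -3, 6, 9.

-3, 6, 9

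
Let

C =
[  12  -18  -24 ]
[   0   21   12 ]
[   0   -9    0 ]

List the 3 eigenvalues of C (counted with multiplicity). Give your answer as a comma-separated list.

Set up det(rI - C) = 0.
Expanding the 3×3 determinant: p(r) = r^3 - 33r^2 + 360r - 1296.
Since p(12) = 0, r = 12 is a root.
Factor out (r - 12): p(r) = (r - 12)·(r^2 - 21r + 108).
The quadratic factors as (r - 9)·(r - 12).
Eigenvalues: 9, 12, 12.

9, 12, 12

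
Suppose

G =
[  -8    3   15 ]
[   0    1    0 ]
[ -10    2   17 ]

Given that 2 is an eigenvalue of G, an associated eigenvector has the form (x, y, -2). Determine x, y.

-3, 0

We need (G - 2I)v = 0.
G - 2I = [[-10, 3, 15], [0, -1, 0], [-10, 2, 15]].
Row 1: (-10)·x + (3)·y + (15)·-2 = 0
Row 2: (0)·x + (-1)·y + (0)·-2 = 0
Row 3: (-10)·x + (2)·y + (15)·-2 = 0
Solving gives x = -3, y = 0.
Check: G·(-3, 0, -2) = (-6, 0, -4) = 2·(-3, 0, -2).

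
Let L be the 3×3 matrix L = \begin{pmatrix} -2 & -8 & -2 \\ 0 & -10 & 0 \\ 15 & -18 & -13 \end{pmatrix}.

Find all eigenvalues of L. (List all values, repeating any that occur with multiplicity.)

The characteristic polynomial is p(s) = det(sI - L).
Expanding along the first row, p(s) = s^3 + 25s^2 + 206s + 560.
Rational-root test: s = -7 gives p(-7) = 0.
Factor out (s + 7): p(s) = (s + 7)·(s^2 + 18s + 80).
The quadratic factors as (s + 10)·(s + 8).
Eigenvalues: -10, -8, -7.

-10, -8, -7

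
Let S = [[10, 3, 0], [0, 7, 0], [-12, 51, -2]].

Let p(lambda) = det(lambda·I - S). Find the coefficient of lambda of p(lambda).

p(lambda) = lambda^3 - 15·lambda^2 + 36·lambda + 140.
The coefficient of lambda is 36.

36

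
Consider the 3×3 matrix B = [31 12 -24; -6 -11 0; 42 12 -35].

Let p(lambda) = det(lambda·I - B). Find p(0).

p(0) = det(0·I − B) = det(−B) = (−1)^3·det(B).
det(B) = 55, so p(0) = -55.

-55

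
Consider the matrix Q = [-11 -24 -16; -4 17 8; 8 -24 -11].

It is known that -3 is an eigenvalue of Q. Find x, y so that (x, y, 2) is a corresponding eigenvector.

-1, -1

We need (Q + 3I)v = 0.
Q + 3I = [[-8, -24, -16], [-4, 20, 8], [8, -24, -8]].
Row 1: (-8)·x + (-24)·y + (-16)·2 = 0
Row 2: (-4)·x + (20)·y + (8)·2 = 0
Row 3: (8)·x + (-24)·y + (-8)·2 = 0
Solving gives x = -1, y = -1.
Check: Q·(-1, -1, 2) = (3, 3, -6) = -3·(-1, -1, 2).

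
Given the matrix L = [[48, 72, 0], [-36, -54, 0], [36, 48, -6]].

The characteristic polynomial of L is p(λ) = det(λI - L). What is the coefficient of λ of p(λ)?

36

p(λ) = λ^3 + 12λ^2 + 36λ.
The coefficient of λ is 36.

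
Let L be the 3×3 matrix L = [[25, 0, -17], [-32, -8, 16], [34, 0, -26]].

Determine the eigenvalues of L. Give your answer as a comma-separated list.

Compute the characteristic polynomial p(t) = det(tI - L).
Expanding along the first row, p(t) = t^3 + 9t^2 - 64t - 576.
Rational-root test: t = -8 gives p(-8) = 0.
Dividing by (t + 8) leaves t^2 + t - 72.
The quadratic factors as (t + 9)·(t - 8).
Eigenvalues: -9, -8, 8.

-9, -8, 8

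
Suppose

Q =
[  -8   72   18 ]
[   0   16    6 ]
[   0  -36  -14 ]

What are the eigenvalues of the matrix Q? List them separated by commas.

Set up det(λI - Q) = 0.
Expanding along the first row, p(λ) = λ^3 + 6λ^2 - 24λ - 64.
Since p(-2) = 0, λ = -2 is a root.
Dividing by (λ + 2) leaves λ^2 + 4λ - 32.
The quadratic factors as (λ + 8)·(λ - 4).
Eigenvalues: -8, -2, 4.

-8, -2, 4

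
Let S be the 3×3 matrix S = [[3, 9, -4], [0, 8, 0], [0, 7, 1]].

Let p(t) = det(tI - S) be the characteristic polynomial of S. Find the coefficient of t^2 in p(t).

The coefficient of t^2 of det(tI - S) is −trace(S).
trace(S) = (3) + (8) + (1) = 12, so the coefficient is -12.

-12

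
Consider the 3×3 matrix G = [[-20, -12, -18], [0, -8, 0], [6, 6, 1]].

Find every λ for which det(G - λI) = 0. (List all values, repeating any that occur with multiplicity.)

The characteristic polynomial is p(lambda) = det(lambda·I - G).
Cofactor expansion gives p(lambda) = lambda^3 + 27·lambda^2 + 240·lambda + 704.
Try lambda = -8: p(-8) = 0, so -8 is a root.
Dividing by (lambda + 8) leaves lambda^2 + 19·lambda + 88.
The quadratic factors as (lambda + 11)·(lambda + 8).
Eigenvalues: -11, -8, -8.

-11, -8, -8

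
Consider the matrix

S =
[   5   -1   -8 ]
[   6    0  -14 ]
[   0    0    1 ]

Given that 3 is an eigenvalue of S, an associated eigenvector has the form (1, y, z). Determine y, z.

2, 0

We need (S - 3I)v = 0.
S - 3I = [[2, -1, -8], [6, -3, -14], [0, 0, -2]].
Row 1: (2)·1 + (-1)·y + (-8)·z = 0
Row 2: (6)·1 + (-3)·y + (-14)·z = 0
Row 3: (0)·1 + (0)·y + (-2)·z = 0
Solving gives y = 2, z = 0.
Check: S·(1, 2, 0) = (3, 6, 0) = 3·(1, 2, 0).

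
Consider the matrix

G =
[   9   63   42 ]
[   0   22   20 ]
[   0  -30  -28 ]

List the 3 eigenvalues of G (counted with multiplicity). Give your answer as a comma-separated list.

-8, 2, 9

Set up det(tI - G) = 0.
Expanding along the first row, p(t) = t^3 - 3t^2 - 70t + 144.
Try t = 2: p(2) = 0, so 2 is a root.
Factor out (t - 2): p(t) = (t - 2)·(t^2 - t - 72).
The quadratic factors as (t + 8)·(t - 9).
Eigenvalues: -8, 2, 9.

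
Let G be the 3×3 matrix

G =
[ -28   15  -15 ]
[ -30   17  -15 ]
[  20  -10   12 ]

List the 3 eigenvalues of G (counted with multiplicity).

Compute the characteristic polynomial p(s) = det(sI - G).
Expanding along the first row, p(s) = s^3 - s^2 - 8s + 12.
Since p(2) = 0, s = 2 is a root.
Factor out (s - 2): p(s) = (s - 2)·(s^2 + s - 6).
The quadratic factors as (s + 3)·(s - 2).
Eigenvalues: -3, 2, 2.

-3, 2, 2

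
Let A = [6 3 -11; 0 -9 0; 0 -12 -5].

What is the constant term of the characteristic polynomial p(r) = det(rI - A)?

-270

p(0) = det(0·I − A) = det(−A) = (−1)^3·det(A).
det(A) = 270, so p(0) = -270.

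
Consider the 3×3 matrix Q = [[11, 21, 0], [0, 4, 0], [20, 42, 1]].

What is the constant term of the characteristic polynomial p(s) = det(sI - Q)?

-44

p(0) = det(0·I − Q) = det(−Q) = (−1)^3·det(Q).
det(Q) = 44, so p(0) = -44.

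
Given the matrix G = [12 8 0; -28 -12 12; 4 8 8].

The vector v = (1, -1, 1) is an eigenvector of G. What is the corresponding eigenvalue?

4

Compute Gv: G·(1, -1, 1) = (4, -4, 4).
Since Gv = λv, compare component 1: 4 = λ·1, so λ = 4.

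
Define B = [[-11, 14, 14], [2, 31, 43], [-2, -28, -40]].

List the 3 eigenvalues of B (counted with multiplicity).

The characteristic polynomial is p(s) = det(sI - B).
Expanding along the first row, p(s) = s^3 + 20s^2 + 63s - 396.
Rational-root test: s = 3 gives p(3) = 0.
Dividing by (s - 3) leaves s^2 + 23s + 132.
The quadratic factors as (s + 12)·(s + 11).
Eigenvalues: -12, -11, 3.

-12, -11, 3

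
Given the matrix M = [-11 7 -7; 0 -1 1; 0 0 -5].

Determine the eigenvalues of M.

M is upper triangular, so its eigenvalues are the diagonal entries.
Diagonal: -11, -1, -5.

-11, -5, -1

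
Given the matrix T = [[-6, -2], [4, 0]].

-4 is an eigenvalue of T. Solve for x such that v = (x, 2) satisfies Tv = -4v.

We need (T + 4I)v = 0.
T + 4I = [[-2, -2], [4, 4]].
Row 1: (-2)·x + (-2)·2 = 0
Row 2: (4)·x + (4)·2 = 0
Solving gives x = -2.
Check: T·(-2, 2) = (8, -8) = -4·(-2, 2).

-2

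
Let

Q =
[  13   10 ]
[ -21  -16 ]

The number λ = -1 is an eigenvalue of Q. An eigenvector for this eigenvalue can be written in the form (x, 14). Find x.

We need (Q + 1I)v = 0.
Q + 1I = [[14, 10], [-21, -15]].
Row 1: (14)·x + (10)·14 = 0
Row 2: (-21)·x + (-15)·14 = 0
Solving gives x = -10.
Check: Q·(-10, 14) = (10, -14) = -1·(-10, 14).

-10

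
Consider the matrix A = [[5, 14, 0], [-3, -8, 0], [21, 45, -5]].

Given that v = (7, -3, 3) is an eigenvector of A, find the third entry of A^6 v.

3

First find the eigenvalue: Av = (-7, 3, -3) = -1·(7, -3, 3), so λ = -1.
Then A^6 v = λ^6·v = (-1)^6·(7, -3, 3) = 1·(7, -3, 3) = (7, -3, 3).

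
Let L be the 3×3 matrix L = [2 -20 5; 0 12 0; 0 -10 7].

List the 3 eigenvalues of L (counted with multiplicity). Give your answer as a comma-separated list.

Compute the characteristic polynomial p(lambda) = det(lambda·I - L).
Expanding along the first row, p(lambda) = lambda^3 - 21·lambda^2 + 122·lambda - 168.
Try lambda = 2: p(2) = 0, so 2 is a root.
Factor out (lambda - 2): p(lambda) = (lambda - 2)·(lambda^2 - 19·lambda + 84).
The quadratic factors as (lambda - 7)·(lambda - 12).
Eigenvalues: 2, 7, 12.

2, 7, 12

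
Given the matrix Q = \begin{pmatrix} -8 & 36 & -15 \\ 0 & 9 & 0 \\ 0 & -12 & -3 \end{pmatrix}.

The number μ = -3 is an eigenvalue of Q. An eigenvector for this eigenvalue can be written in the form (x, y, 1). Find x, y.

-3, 0

We need (Q + 3I)v = 0.
Q + 3I = [[-5, 36, -15], [0, 12, 0], [0, -12, 0]].
Row 1: (-5)·x + (36)·y + (-15)·1 = 0
Row 2: (0)·x + (12)·y + (0)·1 = 0
Row 3: (0)·x + (-12)·y + (0)·1 = 0
Solving gives x = -3, y = 0.
Check: Q·(-3, 0, 1) = (9, 0, -3) = -3·(-3, 0, 1).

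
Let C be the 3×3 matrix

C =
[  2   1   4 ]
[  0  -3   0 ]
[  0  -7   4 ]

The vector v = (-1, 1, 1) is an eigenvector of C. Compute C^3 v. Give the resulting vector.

First find the eigenvalue: Cv = (3, -3, -3) = -3·(-1, 1, 1), so λ = -3.
Then C^3 v = λ^3·v = (-3)^3·(-1, 1, 1) = -27·(-1, 1, 1) = (27, -27, -27).

(27, -27, -27)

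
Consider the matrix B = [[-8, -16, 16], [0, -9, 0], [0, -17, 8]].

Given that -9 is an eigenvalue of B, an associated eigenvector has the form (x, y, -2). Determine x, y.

We need (B + 9I)v = 0.
B + 9I = [[1, -16, 16], [0, 0, 0], [0, -17, 17]].
Row 1: (1)·x + (-16)·y + (16)·-2 = 0
Row 2: (0)·x + (0)·y + (0)·-2 = 0
Row 3: (0)·x + (-17)·y + (17)·-2 = 0
Solving gives x = 0, y = -2.
Check: B·(0, -2, -2) = (0, 18, 18) = -9·(0, -2, -2).

0, -2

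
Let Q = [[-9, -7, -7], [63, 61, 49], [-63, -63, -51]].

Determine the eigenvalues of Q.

Compute the characteristic polynomial p(lambda) = det(lambda·I - Q).
Cofactor expansion gives p(lambda) = lambda^3 - lambda^2 - 114·lambda - 216.
Rational-root test: lambda = -2 gives p(-2) = 0.
Factor out (lambda + 2): p(lambda) = (lambda + 2)·(lambda^2 - 3·lambda - 108).
The quadratic factors as (lambda + 9)·(lambda - 12).
Eigenvalues: -9, -2, 12.

-9, -2, 12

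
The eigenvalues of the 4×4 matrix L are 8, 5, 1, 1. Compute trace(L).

trace(L) is the sum of the eigenvalues: (8) + (5) + (1) + (1) = 15.

15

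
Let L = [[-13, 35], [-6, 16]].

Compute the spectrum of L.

1, 2

det(L - λI) = (-13 - λ)(16 - λ) - (35)·(-6) = λ^2 - 3λ + 2.
This factors as (λ - 1)·(λ - 2) = 0.
Eigenvalues: 1, 2.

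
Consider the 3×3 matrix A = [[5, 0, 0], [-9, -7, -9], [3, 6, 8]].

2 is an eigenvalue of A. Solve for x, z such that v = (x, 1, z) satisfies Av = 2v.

0, -1

We need (A - 2I)v = 0.
A - 2I = [[3, 0, 0], [-9, -9, -9], [3, 6, 6]].
Row 1: (3)·x + (0)·1 + (0)·z = 0
Row 2: (-9)·x + (-9)·1 + (-9)·z = 0
Row 3: (3)·x + (6)·1 + (6)·z = 0
Solving gives x = 0, z = -1.
Check: A·(0, 1, -1) = (0, 2, -2) = 2·(0, 1, -1).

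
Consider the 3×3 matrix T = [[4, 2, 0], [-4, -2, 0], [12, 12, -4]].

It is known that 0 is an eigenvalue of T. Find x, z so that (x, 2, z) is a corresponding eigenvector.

-1, 3

We need (T)v = 0.
T = [[4, 2, 0], [-4, -2, 0], [12, 12, -4]].
Row 1: (4)·x + (2)·2 + (0)·z = 0
Row 2: (-4)·x + (-2)·2 + (0)·z = 0
Row 3: (12)·x + (12)·2 + (-4)·z = 0
Solving gives x = -1, z = 3.
Check: T·(-1, 2, 3) = (0, 0, 0) = 0·(-1, 2, 3).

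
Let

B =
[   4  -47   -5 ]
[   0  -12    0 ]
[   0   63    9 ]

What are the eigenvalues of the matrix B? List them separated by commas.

-12, 4, 9

The characteristic polynomial is p(s) = det(sI - B).
Expanding along the first row, p(s) = s^3 - s^2 - 120s + 432.
Try s = -12: p(-12) = 0, so -12 is a root.
Dividing by (s + 12) leaves s^2 - 13s + 36.
The quadratic factors as (s - 4)·(s - 9).
Eigenvalues: -12, 4, 9.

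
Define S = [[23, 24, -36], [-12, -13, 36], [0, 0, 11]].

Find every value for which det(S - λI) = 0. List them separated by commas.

-1, 11, 11

The characteristic polynomial is p(λ) = det(λI - S).
Expanding along the first row, p(λ) = λ^3 - 21λ^2 + 99λ + 121.
Rational-root test: λ = 11 gives p(11) = 0.
Dividing by (λ - 11) leaves λ^2 - 10λ - 11.
The quadratic factors as (λ + 1)·(λ - 11).
Eigenvalues: -1, 11, 11.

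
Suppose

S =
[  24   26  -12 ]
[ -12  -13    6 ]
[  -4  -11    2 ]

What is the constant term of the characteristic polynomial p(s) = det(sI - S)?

p(0) = det(0·I − S) = det(−S) = (−1)^3·det(S).
det(S) = 0, so p(0) = 0.

0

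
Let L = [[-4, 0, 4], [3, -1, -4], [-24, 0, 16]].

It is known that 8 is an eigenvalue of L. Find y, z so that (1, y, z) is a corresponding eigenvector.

We need (L - 8I)v = 0.
L - 8I = [[-12, 0, 4], [3, -9, -4], [-24, 0, 8]].
Row 1: (-12)·1 + (0)·y + (4)·z = 0
Row 2: (3)·1 + (-9)·y + (-4)·z = 0
Row 3: (-24)·1 + (0)·y + (8)·z = 0
Solving gives y = -1, z = 3.
Check: L·(1, -1, 3) = (8, -8, 24) = 8·(1, -1, 3).

-1, 3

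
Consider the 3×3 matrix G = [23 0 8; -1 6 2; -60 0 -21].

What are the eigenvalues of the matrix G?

-1, 3, 6

Set up det(rI - G) = 0.
Cofactor expansion gives p(r) = r^3 - 8r^2 + 9r + 18.
Try r = -1: p(-1) = 0, so -1 is a root.
Factor out (r + 1): p(r) = (r + 1)·(r^2 - 9r + 18).
The quadratic factors as (r - 3)·(r - 6).
Eigenvalues: -1, 3, 6.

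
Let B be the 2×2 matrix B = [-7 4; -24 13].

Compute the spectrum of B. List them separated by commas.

det(B - rI) = (-7 - r)(13 - r) - (4)·(-24) = r^2 - 6r + 5.
This factors as (r - 1)·(r - 5) = 0.
Eigenvalues: 1, 5.

1, 5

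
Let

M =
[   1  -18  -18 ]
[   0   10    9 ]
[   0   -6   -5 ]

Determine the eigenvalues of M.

The characteristic polynomial is p(λ) = det(λI - M).
Cofactor expansion gives p(λ) = λ^3 - 6λ^2 + 9λ - 4.
Rational-root test: λ = 4 gives p(4) = 0.
Factor out (λ - 4): p(λ) = (λ - 4)·(λ^2 - 2λ + 1).
The quadratic factor is (λ - 1)^2.
Eigenvalues: 1, 1, 4.

1, 1, 4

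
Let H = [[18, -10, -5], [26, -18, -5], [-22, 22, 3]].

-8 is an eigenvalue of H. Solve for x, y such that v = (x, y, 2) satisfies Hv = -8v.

We need (H + 8I)v = 0.
H + 8I = [[26, -10, -5], [26, -10, -5], [-22, 22, 11]].
Row 1: (26)·x + (-10)·y + (-5)·2 = 0
Row 2: (26)·x + (-10)·y + (-5)·2 = 0
Row 3: (-22)·x + (22)·y + (11)·2 = 0
Solving gives x = 0, y = -1.
Check: H·(0, -1, 2) = (0, 8, -16) = -8·(0, -1, 2).

0, -1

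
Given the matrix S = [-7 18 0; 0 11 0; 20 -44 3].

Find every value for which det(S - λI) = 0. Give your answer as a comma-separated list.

Set up det(rI - S) = 0.
Expanding the 3×3 determinant: p(r) = r^3 - 7r^2 - 65r + 231.
Try r = 3: p(3) = 0, so 3 is a root.
Factor out (r - 3): p(r) = (r - 3)·(r^2 - 4r - 77).
The quadratic factors as (r + 7)·(r - 11).
Eigenvalues: -7, 3, 11.

-7, 3, 11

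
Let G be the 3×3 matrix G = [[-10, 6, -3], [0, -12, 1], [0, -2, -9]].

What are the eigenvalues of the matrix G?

The characteristic polynomial is p(s) = det(sI - G).
Expanding the 3×3 determinant: p(s) = s^3 + 31s^2 + 320s + 1100.
Since p(-10) = 0, s = -10 is a root.
Factor out (s + 10): p(s) = (s + 10)·(s^2 + 21s + 110).
The quadratic factors as (s + 11)·(s + 10).
Eigenvalues: -11, -10, -10.

-11, -10, -10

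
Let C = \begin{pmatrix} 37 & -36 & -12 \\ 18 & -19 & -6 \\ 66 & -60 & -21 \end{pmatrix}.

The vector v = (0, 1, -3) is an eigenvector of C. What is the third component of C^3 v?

First find the eigenvalue: Cv = (0, -1, 3) = -1·(0, 1, -3), so λ = -1.
Then C^3 v = λ^3·v = (-1)^3·(0, 1, -3) = -1·(0, 1, -3) = (0, -1, 3).

3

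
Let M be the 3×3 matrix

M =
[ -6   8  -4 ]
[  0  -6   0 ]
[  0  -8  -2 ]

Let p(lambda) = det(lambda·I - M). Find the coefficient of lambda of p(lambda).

p(lambda) = lambda^3 + 14·lambda^2 + 60·lambda + 72.
The coefficient of lambda is 60.

60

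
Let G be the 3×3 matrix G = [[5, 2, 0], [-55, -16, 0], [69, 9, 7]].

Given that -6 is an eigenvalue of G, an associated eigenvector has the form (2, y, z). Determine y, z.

-11, -3

We need (G + 6I)v = 0.
G + 6I = [[11, 2, 0], [-55, -10, 0], [69, 9, 13]].
Row 1: (11)·2 + (2)·y + (0)·z = 0
Row 2: (-55)·2 + (-10)·y + (0)·z = 0
Row 3: (69)·2 + (9)·y + (13)·z = 0
Solving gives y = -11, z = -3.
Check: G·(2, -11, -3) = (-12, 66, 18) = -6·(2, -11, -3).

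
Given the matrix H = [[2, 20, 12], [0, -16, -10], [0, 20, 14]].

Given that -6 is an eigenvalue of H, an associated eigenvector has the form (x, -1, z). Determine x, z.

1, 1

We need (H + 6I)v = 0.
H + 6I = [[8, 20, 12], [0, -10, -10], [0, 20, 20]].
Row 1: (8)·x + (20)·-1 + (12)·z = 0
Row 2: (0)·x + (-10)·-1 + (-10)·z = 0
Row 3: (0)·x + (20)·-1 + (20)·z = 0
Solving gives x = 1, z = 1.
Check: H·(1, -1, 1) = (-6, 6, -6) = -6·(1, -1, 1).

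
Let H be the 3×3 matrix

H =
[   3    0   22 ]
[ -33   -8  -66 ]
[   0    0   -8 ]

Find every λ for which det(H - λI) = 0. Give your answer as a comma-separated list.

-8, -8, 3

The characteristic polynomial is p(μ) = det(μI - H).
Expanding the 3×3 determinant: p(μ) = μ^3 + 13μ^2 + 16μ - 192.
Try μ = -8: p(-8) = 0, so -8 is a root.
Factor out (μ + 8): p(μ) = (μ + 8)·(μ^2 + 5μ - 24).
The quadratic factors as (μ + 8)·(μ - 3).
Eigenvalues: -8, -8, 3.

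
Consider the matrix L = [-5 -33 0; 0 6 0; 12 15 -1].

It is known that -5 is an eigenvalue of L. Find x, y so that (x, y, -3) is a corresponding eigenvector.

1, 0

We need (L + 5I)v = 0.
L + 5I = [[0, -33, 0], [0, 11, 0], [12, 15, 4]].
Row 1: (0)·x + (-33)·y + (0)·-3 = 0
Row 2: (0)·x + (11)·y + (0)·-3 = 0
Row 3: (12)·x + (15)·y + (4)·-3 = 0
Solving gives x = 1, y = 0.
Check: L·(1, 0, -3) = (-5, 0, 15) = -5·(1, 0, -3).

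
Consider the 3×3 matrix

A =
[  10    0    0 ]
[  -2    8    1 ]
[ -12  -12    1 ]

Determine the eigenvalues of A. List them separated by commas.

4, 5, 10

Compute the characteristic polynomial p(λ) = det(λI - A).
Expanding the 3×3 determinant: p(λ) = λ^3 - 19λ^2 + 110λ - 200.
Rational-root test: λ = 5 gives p(5) = 0.
Factor out (λ - 5): p(λ) = (λ - 5)·(λ^2 - 14λ + 40).
The quadratic factors as (λ - 4)·(λ - 10).
Eigenvalues: 4, 5, 10.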